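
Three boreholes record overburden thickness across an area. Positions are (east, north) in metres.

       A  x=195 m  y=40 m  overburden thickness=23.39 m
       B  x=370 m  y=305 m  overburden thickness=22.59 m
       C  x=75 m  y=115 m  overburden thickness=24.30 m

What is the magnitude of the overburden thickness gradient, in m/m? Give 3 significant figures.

Differences from A: to B (Δx, Δy, Δh) = (175, 265, -0.80); to C = (-120, 75, +0.91).
Determinant of the coordinate differences = 175·75 − (-120)·265 = 44925.
∂d/∂x = [(-0.80)·75 − (+0.91)·265] / 44925 = -0.006703
∂d/∂y = [175·(+0.91) − (-120)·(-0.80)] / 44925 = +0.001408
|∇f| = √(-0.006703² + 0.001408²) = 0.006849 m/m

0.00685 m/m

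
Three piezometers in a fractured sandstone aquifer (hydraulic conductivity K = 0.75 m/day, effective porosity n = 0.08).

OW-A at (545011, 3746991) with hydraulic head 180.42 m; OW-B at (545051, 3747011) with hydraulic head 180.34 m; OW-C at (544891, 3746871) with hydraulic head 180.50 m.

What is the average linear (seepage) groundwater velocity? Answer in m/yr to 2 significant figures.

Differences from OW-A: to OW-B (Δx, Δy, Δh) = (40, 20, -0.08); to OW-C = (-120, -120, +0.08).
Solve a·Δx + b·Δy = Δh: det = 40·(-120) − (-120)·20 = -2400.
∂h/∂x = [(-0.08)·(-120) − (+0.08)·20] / -2400 = -0.003333
∂h/∂y = [40·(+0.08) − (-120)·(-0.08)] / -2400 = +0.002667
|∇h| = √(-0.003333² + 0.002667²) = 0.004269
Seepage velocity v = K·i/n = 0.75 × 0.004269 / 0.08 = 0.04002 m/day = 14.62 m/yr.

15 m/yr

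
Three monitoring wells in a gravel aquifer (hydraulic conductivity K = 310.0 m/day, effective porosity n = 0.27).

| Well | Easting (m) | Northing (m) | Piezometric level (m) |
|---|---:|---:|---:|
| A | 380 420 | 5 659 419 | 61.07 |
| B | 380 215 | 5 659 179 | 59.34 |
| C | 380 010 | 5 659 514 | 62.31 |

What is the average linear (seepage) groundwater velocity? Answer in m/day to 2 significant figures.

Taking A as reference: B−A = (-205, -240, -1.73); C−A = (-410, 95, +1.24).
Determinant of the coordinate differences = (-205)·95 − (-410)·(-240) = -117875.
∂h/∂x = [(-1.73)·95 − (+1.24)·(-240)] / -117875 = -0.001130
∂h/∂y = [(-205)·(+1.24) − (-410)·(-1.73)] / -117875 = +0.008174
|∇h| = √(-0.001130² + 0.008174²) = 0.008252
Seepage velocity v = K·i/n = 310.0 × 0.008252 / 0.27 = 9.475 m/day.

9.5 m/day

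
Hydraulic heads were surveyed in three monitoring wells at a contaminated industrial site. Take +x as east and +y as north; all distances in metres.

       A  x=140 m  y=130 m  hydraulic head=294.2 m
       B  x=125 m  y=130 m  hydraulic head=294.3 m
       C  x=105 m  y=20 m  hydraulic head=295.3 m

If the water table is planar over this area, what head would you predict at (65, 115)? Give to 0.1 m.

With h = a·x + b·y + c and A as origin, the differences give:
  (-15)·a + 0·b = +0.1
  (-35)·a + (-110)·b = +1.1
Eliminate b (×(-110) and ×0, subtract): 1650·a = -11.00 → a = ∂h/∂x = -0.006667
Back-substitute: b = ∂h/∂y = -0.007879.
h(65, 115) = 294.2 + (-0.006667)·(-75) + (-0.007879)·(-15) = 294.2 +0.500 +0.118 = 294.818 m.

294.8 m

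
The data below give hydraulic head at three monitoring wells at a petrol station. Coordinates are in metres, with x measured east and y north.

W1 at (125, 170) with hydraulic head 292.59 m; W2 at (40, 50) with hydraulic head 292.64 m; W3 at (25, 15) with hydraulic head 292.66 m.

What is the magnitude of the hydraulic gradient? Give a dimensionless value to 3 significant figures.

Taking W1 as reference: W2−W1 = (-85, -120, +0.05); W3−W1 = (-100, -155, +0.07).
Solve a·Δx + b·Δy = Δh: det = (-85)·(-155) − (-100)·(-120) = 1175.
∂h/∂x = [(+0.05)·(-155) − (+0.07)·(-120)] / 1175 = +0.0005532
∂h/∂y = [(-85)·(+0.07) − (-100)·(+0.05)] / 1175 = -0.0008085
|∇h| = √(0.0005532² + -0.0008085²) = 0.0009796

0.000980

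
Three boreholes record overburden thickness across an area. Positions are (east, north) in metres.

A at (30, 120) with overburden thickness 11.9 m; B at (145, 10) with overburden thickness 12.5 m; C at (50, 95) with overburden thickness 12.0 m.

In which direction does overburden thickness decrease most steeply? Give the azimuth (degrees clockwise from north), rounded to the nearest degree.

263°

Taking A as reference: B−A = (115, -110, +0.6); C−A = (20, -25, +0.1).
Solve a·Δx + b·Δy = Δd: det = 115·(-25) − 20·(-110) = -675.
∂d/∂x = [(+0.6)·(-25) − (+0.1)·(-110)] / -675 = +0.005926
∂d/∂y = [115·(+0.1) − 20·(+0.6)] / -675 = +0.0007407
Steepest decrease is along −∇f: components (-0.005926 E, -0.0007407 N).
Azimuth = atan2(-0.005926, -0.0007407) = 262.9° ≈ 263°.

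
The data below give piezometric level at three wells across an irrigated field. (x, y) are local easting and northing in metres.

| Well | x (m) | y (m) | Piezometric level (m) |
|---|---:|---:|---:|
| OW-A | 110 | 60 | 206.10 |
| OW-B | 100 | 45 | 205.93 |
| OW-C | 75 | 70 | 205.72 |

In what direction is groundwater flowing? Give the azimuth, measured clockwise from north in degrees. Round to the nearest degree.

Differences from OW-A: to OW-B (Δx, Δy, Δh) = (-10, -15, -0.17); to OW-C = (-35, 10, -0.38).
Determinant of the coordinate differences = (-10)·10 − (-35)·(-15) = -625.
∂h/∂x = [(-0.17)·10 − (-0.38)·(-15)] / -625 = +0.01184
∂h/∂y = [(-10)·(-0.38) − (-35)·(-0.17)] / -625 = +0.003440
Flow direction (−∇h) has components (-0.01184 E, -0.003440 N).
Azimuth = atan2(E, N) = atan2(-0.01184, -0.003440) = 253.8° ≈ 254°.

254°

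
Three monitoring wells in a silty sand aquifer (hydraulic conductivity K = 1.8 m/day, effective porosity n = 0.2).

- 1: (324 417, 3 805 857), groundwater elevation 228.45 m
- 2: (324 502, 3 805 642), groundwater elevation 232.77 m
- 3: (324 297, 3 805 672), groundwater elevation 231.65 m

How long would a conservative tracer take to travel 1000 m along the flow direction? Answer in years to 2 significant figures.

Taking 1 as reference: 2−1 = (85, -215, +4.32); 3−1 = (-120, -185, +3.20).
Determinant of the coordinate differences = 85·(-185) − (-120)·(-215) = -41525.
∂h/∂x = [(+4.32)·(-185) − (+3.20)·(-215)] / -41525 = +0.002678
∂h/∂y = [85·(+3.20) − (-120)·(+4.32)] / -41525 = -0.01903
|∇h| = √(0.002678² + -0.01903²) = 0.01922
Seepage velocity v = K·i/n = 1.8 × 0.01922 / 0.2 = 0.173 m/day.
t = 1000 / 0.173 = 5780 days = 15.8 years.

16 years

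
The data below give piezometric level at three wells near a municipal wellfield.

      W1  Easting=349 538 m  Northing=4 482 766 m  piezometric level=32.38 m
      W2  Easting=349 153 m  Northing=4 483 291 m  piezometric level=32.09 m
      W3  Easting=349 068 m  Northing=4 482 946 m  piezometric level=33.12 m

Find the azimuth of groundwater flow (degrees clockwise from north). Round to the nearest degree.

With h = a·x + b·y + c and W1 as origin, the differences give:
  (-385)·a + 525·b = -0.29
  (-470)·a + 180·b = +0.74
Eliminate b (×180 and ×525, subtract): 177450·a = -440.700 → a = ∂h/∂x = -0.002484
Back-substitute: b = ∂h/∂y = -0.002374.
Flow direction (−∇h) has components (+0.002484 E, +0.002374 N).
Azimuth = atan2(E, N) = atan2(+0.002484, +0.002374) = 46.3° ≈ 046°.

046°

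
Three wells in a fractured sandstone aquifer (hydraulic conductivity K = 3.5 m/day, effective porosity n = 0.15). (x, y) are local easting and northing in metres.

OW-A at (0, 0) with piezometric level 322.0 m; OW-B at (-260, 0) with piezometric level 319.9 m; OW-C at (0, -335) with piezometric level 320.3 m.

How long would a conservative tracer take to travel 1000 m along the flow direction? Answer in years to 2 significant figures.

∂h/∂x = (319.9 − 322.0) / (-260 − 0) = +0.008077
∂h/∂y = (320.3 − 322.0) / (-335 − 0) = +0.005075
|∇h| = √(0.008077² + 0.005075²) = 0.009539
Seepage velocity v = K·i/n = 3.5 × 0.009539 / 0.15 = 0.2226 m/day.
t = 1000 / 0.2226 = 4492 days = 12.3 years.

12 years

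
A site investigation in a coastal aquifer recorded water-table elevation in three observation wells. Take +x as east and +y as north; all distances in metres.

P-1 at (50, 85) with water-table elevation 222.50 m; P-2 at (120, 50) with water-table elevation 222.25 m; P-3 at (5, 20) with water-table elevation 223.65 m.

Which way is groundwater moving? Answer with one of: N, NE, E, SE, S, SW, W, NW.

NE

Taking P-1 as reference: P-2−P-1 = (70, -35, -0.25); P-3−P-1 = (-45, -65, +1.15).
Solve a·Δx + b·Δy = Δh: det = 70·(-65) − (-45)·(-35) = -6125.
∂h/∂x = [(-0.25)·(-65) − (+1.15)·(-35)] / -6125 = -0.009224
∂h/∂y = [70·(+1.15) − (-45)·(-0.25)] / -6125 = -0.01131
Flow = −∇h = (+0.009224 east, +0.01131 north), which points northeast.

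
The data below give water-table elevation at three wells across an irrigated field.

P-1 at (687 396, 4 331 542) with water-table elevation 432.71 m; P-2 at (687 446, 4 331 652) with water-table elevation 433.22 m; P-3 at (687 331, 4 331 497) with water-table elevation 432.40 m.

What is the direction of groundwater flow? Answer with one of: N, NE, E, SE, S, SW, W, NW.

SW

Three-point gradient (reference P-1): Δ to P-2 = (50, 110, +0.51), Δ to P-3 = (-65, -45, -0.31).
∂h/∂x = +0.002276, ∂h/∂y = +0.003602 (det = 4900).
Flow = −∇h = (-0.002276 east, -0.003602 north), which points southwest.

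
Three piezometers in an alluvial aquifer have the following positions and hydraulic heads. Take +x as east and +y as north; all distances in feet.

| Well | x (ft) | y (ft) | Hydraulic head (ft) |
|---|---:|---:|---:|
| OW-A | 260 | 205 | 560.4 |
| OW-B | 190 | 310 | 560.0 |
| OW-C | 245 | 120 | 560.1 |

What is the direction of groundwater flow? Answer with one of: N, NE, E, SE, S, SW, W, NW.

With h = a·x + b·y + c and OW-A as origin, the differences give:
  (-70)·a + 105·b = -0.4
  (-15)·a + (-85)·b = -0.3
Eliminate b (×(-85) and ×105, subtract): 7525·a = 65.50 → a = ∂h/∂x = +0.008704
Back-substitute: b = ∂h/∂y = +0.001993.
Flow = −∇h = (-0.008704 east, -0.001993 north), which points west.

W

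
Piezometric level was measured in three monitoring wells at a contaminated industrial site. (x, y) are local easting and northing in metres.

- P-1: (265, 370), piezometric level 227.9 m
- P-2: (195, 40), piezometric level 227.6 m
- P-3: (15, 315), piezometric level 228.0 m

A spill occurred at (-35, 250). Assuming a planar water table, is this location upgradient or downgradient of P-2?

upgradient

Taking P-1 as reference: P-2−P-1 = (-70, -330, -0.3); P-3−P-1 = (-250, -55, +0.1).
Determinant of the coordinate differences = (-70)·(-55) − (-250)·(-330) = -78650.
∂h/∂x = [(-0.3)·(-55) − (+0.1)·(-330)] / -78650 = -0.0006294
∂h/∂y = [(-70)·(+0.1) − (-250)·(-0.3)] / -78650 = +0.001043
Head at (-35, 250) = 227.9 + (-0.0006294)·(-300) + (+0.001043)·(-120) = 227.96 m.
That is higher than the 227.6 m at P-2, so the point is upgradient.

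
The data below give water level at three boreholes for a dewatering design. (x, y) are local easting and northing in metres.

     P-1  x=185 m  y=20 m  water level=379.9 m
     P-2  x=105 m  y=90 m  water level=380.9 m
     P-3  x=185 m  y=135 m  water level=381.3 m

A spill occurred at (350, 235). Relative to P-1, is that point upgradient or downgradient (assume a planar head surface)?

upgradient

Differences from P-1: to P-2 (Δx, Δy, Δh) = (-80, 70, +1.0); to P-3 = (0, 115, +1.4).
Determinant of the coordinate differences = (-80)·115 − 0·70 = -9200.
∂h/∂x = [(+1.0)·115 − (+1.4)·70] / -9200 = -0.001848
∂h/∂y = [(-80)·(+1.4) − 0·(+1.0)] / -9200 = +0.01217
Head at (350, 235) = 379.9 + (-0.001848)·(165) + (+0.01217)·(215) = 382.21 m.
That is higher than the 379.9 m at P-1, so the point is upgradient.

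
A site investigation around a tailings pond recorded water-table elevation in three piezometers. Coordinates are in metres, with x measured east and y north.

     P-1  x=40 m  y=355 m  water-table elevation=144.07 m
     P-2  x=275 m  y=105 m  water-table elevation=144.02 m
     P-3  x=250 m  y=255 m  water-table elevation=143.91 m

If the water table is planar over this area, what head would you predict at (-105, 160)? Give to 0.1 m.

Differences from P-1: to P-2 (Δx, Δy, Δh) = (235, -250, -0.05); to P-3 = (210, -100, -0.16).
Solve a·Δx + b·Δy = Δh: det = 235·(-100) − 210·(-250) = 29000.
∂h/∂x = [(-0.05)·(-100) − (-0.16)·(-250)] / 29000 = -0.001207
∂h/∂y = [235·(-0.16) − 210·(-0.05)] / 29000 = -0.0009345
h(-105, 160) = 144.07 + (-0.001207)·(-145) + (-0.0009345)·(-195) = 144.07 +0.175 +0.182 = 144.427 m.

144.4 m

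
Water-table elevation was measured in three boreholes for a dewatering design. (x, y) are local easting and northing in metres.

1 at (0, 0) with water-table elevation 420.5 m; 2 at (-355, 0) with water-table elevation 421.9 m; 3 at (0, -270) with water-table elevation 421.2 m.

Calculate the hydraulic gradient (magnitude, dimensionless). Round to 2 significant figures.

0.0047

∂h/∂x = (421.9 − 420.5) / (-355 − 0) = -0.003944
∂h/∂y = (421.2 − 420.5) / (-270 − 0) = -0.002593
|∇h| = √(-0.003944² + -0.002593²) = 0.00472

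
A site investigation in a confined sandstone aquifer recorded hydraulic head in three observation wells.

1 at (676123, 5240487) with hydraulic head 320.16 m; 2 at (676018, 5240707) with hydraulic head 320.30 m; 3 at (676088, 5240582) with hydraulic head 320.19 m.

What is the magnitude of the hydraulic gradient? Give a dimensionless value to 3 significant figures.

With h = a·x + b·y + c and 1 as origin, the differences give:
  (-105)·a + 220·b = +0.14
  (-35)·a + 95·b = +0.03
Eliminate b (×95 and ×220, subtract): -2275·a = 6.700 → a = ∂h/∂x = -0.002945
Back-substitute: b = ∂h/∂y = -0.0007692.
|∇h| = √(-0.002945² + -0.0007692²) = 0.003044

0.00304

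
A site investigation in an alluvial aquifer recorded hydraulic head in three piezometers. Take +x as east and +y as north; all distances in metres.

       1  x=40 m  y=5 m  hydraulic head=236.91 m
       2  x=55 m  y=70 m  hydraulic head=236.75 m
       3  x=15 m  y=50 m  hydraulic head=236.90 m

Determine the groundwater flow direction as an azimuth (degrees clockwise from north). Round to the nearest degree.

058°

Three-point gradient (reference 1): Δ to 2 = (15, 65, -0.16), Δ to 3 = (-25, 45, -0.01).
∂h/∂x = -0.002848, ∂h/∂y = -0.001804 (det = 2300).
Flow direction (−∇h) has components (+0.002848 E, +0.001804 N).
Azimuth = atan2(E, N) = atan2(+0.002848, +0.001804) = 57.6° ≈ 058°.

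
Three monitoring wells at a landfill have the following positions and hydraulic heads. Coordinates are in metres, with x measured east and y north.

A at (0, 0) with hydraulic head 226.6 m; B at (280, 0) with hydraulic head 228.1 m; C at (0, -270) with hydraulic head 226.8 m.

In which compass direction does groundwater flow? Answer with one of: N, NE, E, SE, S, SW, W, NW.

∂h/∂x = (228.1 − 226.6) / (280 − 0) = +0.005357
∂h/∂y = (226.8 − 226.6) / (-270 − 0) = -0.0007407
Flow = −∇h = (-0.005357 east, +0.0007407 north), which points west.

W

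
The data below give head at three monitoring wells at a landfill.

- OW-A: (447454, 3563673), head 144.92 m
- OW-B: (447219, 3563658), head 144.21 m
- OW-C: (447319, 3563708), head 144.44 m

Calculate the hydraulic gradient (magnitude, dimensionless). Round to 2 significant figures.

Taking OW-A as reference: OW-B−OW-A = (-235, -15, -0.71); OW-C−OW-A = (-135, 35, -0.48).
Solve a·Δx + b·Δy = Δh: det = (-235)·35 − (-135)·(-15) = -10250.
∂h/∂x = [(-0.71)·35 − (-0.48)·(-15)] / -10250 = +0.003127
∂h/∂y = [(-235)·(-0.48) − (-135)·(-0.71)] / -10250 = -0.001654
|∇h| = √(0.003127² + -0.001654²) = 0.003537

0.0035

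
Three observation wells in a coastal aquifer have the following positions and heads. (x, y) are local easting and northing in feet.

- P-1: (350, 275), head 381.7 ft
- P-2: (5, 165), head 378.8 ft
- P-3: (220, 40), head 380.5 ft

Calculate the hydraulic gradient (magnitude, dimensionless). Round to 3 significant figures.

0.00825

Three-point gradient (reference P-1): Δ to P-2 = (-345, -110, -2.9), Δ to P-3 = (-130, -235, -1.2).
∂h/∂x = +0.008229, ∂h/∂y = +0.0005541 (det = 66775).
|∇h| = √(0.008229² + 0.0005541²) = 0.008248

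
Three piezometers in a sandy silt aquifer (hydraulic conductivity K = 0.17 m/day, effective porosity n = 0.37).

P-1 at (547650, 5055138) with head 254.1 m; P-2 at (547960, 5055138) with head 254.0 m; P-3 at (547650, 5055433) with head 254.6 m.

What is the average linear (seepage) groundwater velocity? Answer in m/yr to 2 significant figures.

∂h/∂x = (254.0 − 254.1) / (547960 − 547650) = -0.0003226
∂h/∂y = (254.6 − 254.1) / (5055433 − 5055138) = +0.001695
|∇h| = √(-0.0003226² + 0.001695²) = 0.001725
Seepage velocity v = K·i/n = 0.17 × 0.001725 / 0.37 = 0.0007926 m/day = 0.2895 m/yr.

0.29 m/yr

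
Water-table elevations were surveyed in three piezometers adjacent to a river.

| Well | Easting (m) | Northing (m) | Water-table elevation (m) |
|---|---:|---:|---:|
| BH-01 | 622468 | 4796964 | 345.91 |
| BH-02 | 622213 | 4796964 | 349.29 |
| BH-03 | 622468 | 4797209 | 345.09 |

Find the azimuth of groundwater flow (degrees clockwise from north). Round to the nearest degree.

076°

∂h/∂x = (349.29 − 345.91) / (622213 − 622468) = -0.01325
∂h/∂y = (345.09 − 345.91) / (4797209 − 4796964) = -0.003347
Flow direction (−∇h) has components (+0.01325 E, +0.003347 N).
Azimuth = atan2(E, N) = atan2(+0.01325, +0.003347) = 75.8° ≈ 076°.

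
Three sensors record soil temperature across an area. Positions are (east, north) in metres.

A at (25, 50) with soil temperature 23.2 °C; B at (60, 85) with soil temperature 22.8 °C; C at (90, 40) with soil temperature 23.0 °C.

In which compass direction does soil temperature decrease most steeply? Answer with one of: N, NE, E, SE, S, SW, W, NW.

NE

With T = a·x + b·y + c and A as origin, the differences give:
  35·a + 35·b = -0.4
  65·a + (-10)·b = -0.2
Eliminate b (×(-10) and ×35, subtract): -2625·a = 11.00 → a = ∂T/∂x = -0.004190
Back-substitute: b = ∂T/∂y = -0.007238.
Steepest decrease is along −∇f = (+0.004190 E, +0.007238 N) → northeast.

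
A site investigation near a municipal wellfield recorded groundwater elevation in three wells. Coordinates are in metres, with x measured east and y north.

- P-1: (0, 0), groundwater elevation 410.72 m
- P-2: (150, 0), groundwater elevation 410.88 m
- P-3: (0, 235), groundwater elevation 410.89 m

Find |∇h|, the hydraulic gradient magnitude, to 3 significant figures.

0.00129

∂h/∂x = (410.88 − 410.72) / (150 − 0) = +0.001067
∂h/∂y = (410.89 − 410.72) / (235 − 0) = +0.0007234
|∇h| = √(0.001067² + 0.0007234²) = 0.001289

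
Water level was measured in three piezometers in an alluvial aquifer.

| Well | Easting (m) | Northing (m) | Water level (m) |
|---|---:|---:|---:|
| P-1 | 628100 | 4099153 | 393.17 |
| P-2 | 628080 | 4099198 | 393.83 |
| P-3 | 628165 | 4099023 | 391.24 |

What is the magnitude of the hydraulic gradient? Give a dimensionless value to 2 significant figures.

0.014

Three-point gradient (reference P-1): Δ to P-2 = (-20, 45, +0.66), Δ to P-3 = (65, -130, -1.93).
∂h/∂x = -0.003231, ∂h/∂y = +0.01323 (det = -325).
|∇h| = √(-0.003231² + 0.01323²) = 0.01362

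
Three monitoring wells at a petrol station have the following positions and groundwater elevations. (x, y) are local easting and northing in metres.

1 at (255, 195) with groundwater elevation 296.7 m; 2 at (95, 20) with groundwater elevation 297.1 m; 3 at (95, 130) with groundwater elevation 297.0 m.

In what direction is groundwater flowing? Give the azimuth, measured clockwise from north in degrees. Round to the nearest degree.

Differences from 1: to 2 (Δx, Δy, Δh) = (-160, -175, +0.4); to 3 = (-160, -65, +0.3).
Determinant of the coordinate differences = (-160)·(-65) − (-160)·(-175) = -17600.
∂h/∂x = [(+0.4)·(-65) − (+0.3)·(-175)] / -17600 = -0.001506
∂h/∂y = [(-160)·(+0.3) − (-160)·(+0.4)] / -17600 = -0.0009091
Flow direction (−∇h) has components (+0.001506 E, +0.0009091 N).
Azimuth = atan2(E, N) = atan2(+0.001506, +0.0009091) = 58.9° ≈ 059°.

059°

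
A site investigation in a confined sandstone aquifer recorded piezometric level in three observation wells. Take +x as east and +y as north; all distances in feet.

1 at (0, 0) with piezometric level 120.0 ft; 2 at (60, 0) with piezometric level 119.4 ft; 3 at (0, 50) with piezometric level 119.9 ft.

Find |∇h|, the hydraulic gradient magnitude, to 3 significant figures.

∂h/∂x = (119.4 − 120.0) / (60 − 0) = -0.010000
∂h/∂y = (119.9 − 120.0) / (50 − 0) = -0.002000
|∇h| = √(-0.010000² + -0.002000²) = 0.0102

0.0102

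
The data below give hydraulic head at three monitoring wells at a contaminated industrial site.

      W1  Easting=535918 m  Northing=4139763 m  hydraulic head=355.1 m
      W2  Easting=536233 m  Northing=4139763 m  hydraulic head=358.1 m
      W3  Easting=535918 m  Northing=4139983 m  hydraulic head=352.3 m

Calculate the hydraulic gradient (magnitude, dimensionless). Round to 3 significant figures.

0.0159

∂h/∂x = (358.1 − 355.1) / (536233 − 535918) = +0.009524
∂h/∂y = (352.3 − 355.1) / (4139983 − 4139763) = -0.01273
|∇h| = √(0.009524² + -0.01273²) = 0.0159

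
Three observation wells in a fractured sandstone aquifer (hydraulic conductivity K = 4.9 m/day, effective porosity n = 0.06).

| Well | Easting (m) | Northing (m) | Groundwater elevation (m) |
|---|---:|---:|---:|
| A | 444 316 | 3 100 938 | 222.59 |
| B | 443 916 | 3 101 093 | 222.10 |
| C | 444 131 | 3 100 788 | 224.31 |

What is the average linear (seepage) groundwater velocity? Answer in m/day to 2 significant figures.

0.74 m/day

With h = a·x + b·y + c and A as origin, the differences give:
  (-400)·a + 155·b = -0.49
  (-185)·a + (-150)·b = +1.72
Eliminate b (×(-150) and ×155, subtract): 88675·a = -193.100 → a = ∂h/∂x = -0.002178
Back-substitute: b = ∂h/∂y = -0.008781.
|∇h| = √(-0.002178² + -0.008781²) = 0.009047
Seepage velocity v = K·i/n = 4.9 × 0.009047 / 0.06 = 0.7388 m/day.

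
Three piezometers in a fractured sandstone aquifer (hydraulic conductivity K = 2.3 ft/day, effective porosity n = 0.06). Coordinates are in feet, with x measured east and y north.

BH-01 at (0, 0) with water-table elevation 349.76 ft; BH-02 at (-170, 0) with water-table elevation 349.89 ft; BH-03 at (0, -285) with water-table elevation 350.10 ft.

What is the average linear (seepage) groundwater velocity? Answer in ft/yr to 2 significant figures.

∂h/∂x = (349.89 − 349.76) / (-170 − 0) = -0.0007647
∂h/∂y = (350.10 − 349.76) / (-285 − 0) = -0.001193
|∇h| = √(-0.0007647² + -0.001193²) = 0.001417
Seepage velocity v = K·i/n = 2.3 × 0.001417 / 0.06 = 0.05432 ft/day = 19.84 ft/yr.

20 ft/yr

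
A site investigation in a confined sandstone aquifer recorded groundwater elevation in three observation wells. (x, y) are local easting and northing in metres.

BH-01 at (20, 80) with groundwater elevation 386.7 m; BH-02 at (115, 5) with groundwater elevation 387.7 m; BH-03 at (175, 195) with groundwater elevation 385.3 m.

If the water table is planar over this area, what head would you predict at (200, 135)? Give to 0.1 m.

386.1 m

Taking BH-01 as reference: BH-02−BH-01 = (95, -75, +1.0); BH-03−BH-01 = (155, 115, -1.4).
Determinant of the coordinate differences = 95·115 − 155·(-75) = 22550.
∂h/∂x = [(+1.0)·115 − (-1.4)·(-75)] / 22550 = +0.0004435
∂h/∂y = [95·(-1.4) − 155·(+1.0)] / 22550 = -0.01277
h(200, 135) = 386.7 + (+0.0004435)·(180) + (-0.01277)·(55) = 386.7 +0.080 -0.702 = 386.077 m.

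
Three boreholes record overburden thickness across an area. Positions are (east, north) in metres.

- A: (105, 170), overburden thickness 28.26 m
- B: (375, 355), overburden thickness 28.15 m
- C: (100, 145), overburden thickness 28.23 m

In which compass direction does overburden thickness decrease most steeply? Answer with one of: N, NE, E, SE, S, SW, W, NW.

SE

Taking A as reference: B−A = (270, 185, -0.11); C−A = (-5, -25, -0.03).
Determinant of the coordinate differences = 270·(-25) − (-5)·185 = -5825.
∂d/∂x = [(-0.11)·(-25) − (-0.03)·185] / -5825 = -0.001425
∂d/∂y = [270·(-0.03) − (-5)·(-0.11)] / -5825 = +0.001485
Steepest decrease is along −∇f = (+0.001425 E, -0.001485 N) → southeast.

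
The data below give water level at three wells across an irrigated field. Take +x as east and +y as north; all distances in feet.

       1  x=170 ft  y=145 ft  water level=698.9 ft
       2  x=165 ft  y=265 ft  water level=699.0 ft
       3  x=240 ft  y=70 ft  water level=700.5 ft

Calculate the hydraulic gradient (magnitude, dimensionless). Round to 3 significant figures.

0.0249

With h = a·x + b·y + c and 1 as origin, the differences give:
  (-5)·a + 120·b = +0.1
  70·a + (-75)·b = +1.6
Eliminate b (×(-75) and ×120, subtract): -8025·a = -199.50 → a = ∂h/∂x = +0.02486
Back-substitute: b = ∂h/∂y = +0.001869.
|∇h| = √(0.02486² + 0.001869²) = 0.02493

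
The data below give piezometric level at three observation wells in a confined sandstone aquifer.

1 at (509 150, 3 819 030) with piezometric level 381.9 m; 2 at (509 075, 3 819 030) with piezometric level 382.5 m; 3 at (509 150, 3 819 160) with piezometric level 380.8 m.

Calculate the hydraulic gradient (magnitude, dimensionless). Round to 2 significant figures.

∂h/∂x = (382.5 − 381.9) / (509075 − 509150) = -0.008000
∂h/∂y = (380.8 − 381.9) / (3819160 − 3819030) = -0.008462
|∇h| = √(-0.008000² + -0.008462²) = 0.01164

0.012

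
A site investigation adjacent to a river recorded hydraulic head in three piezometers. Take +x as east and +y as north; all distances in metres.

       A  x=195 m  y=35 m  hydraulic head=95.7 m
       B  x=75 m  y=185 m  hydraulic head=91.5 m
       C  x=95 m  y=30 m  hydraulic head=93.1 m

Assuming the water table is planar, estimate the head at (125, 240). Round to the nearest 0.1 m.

92.4 m

Differences from A: to B (Δx, Δy, Δh) = (-120, 150, -4.2); to C = (-100, -5, -2.6).
Determinant of the coordinate differences = (-120)·(-5) − (-100)·150 = 15600.
∂h/∂x = [(-4.2)·(-5) − (-2.6)·150] / 15600 = +0.02635
∂h/∂y = [(-120)·(-2.6) − (-100)·(-4.2)] / 15600 = -0.006923
h(125, 240) = 95.7 + (+0.02635)·(-70) + (-0.006923)·(205) = 95.7 -1.844 -1.419 = 92.437 m.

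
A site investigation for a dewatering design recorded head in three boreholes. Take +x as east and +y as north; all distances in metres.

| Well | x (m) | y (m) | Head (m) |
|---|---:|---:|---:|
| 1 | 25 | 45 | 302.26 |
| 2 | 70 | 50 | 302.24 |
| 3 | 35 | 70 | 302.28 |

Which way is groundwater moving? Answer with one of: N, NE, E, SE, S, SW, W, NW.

With h = a·x + b·y + c and 1 as origin, the differences give:
  45·a + 5·b = -0.02
  10·a + 25·b = +0.02
Eliminate b (×25 and ×5, subtract): 1075·a = -0.600 → a = ∂h/∂x = -0.0005581
Back-substitute: b = ∂h/∂y = +0.001023.
Flow = −∇h = (+0.0005581 east, -0.001023 north), which points southeast.

SE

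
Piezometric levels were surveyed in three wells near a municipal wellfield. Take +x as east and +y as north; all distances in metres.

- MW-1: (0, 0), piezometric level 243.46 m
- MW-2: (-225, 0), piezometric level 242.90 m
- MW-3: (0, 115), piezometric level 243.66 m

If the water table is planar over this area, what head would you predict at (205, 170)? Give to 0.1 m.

∂h/∂x = (242.90 − 243.46) / (-225 − 0) = +0.002489
∂h/∂y = (243.66 − 243.46) / (115 − 0) = +0.001739
h(205, 170) = 243.46 + (+0.002489)·(205) + (+0.001739)·(170) = 243.46 +0.510 +0.296 = 244.266 m.

244.3 m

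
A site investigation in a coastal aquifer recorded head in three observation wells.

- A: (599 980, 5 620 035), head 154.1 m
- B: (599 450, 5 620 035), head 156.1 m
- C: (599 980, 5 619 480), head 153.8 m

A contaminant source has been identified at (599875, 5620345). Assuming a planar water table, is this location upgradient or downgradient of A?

upgradient

∂h/∂x = (156.1 − 154.1) / (599450 − 599980) = -0.003774
∂h/∂y = (153.8 − 154.1) / (5619480 − 5620035) = +0.0005405
Head at (599875, 5620345) = 154.1 + (-0.003774)·(-105) + (+0.0005405)·(310) = 154.66 m.
That is higher than the 154.1 m at A, so the point is upgradient.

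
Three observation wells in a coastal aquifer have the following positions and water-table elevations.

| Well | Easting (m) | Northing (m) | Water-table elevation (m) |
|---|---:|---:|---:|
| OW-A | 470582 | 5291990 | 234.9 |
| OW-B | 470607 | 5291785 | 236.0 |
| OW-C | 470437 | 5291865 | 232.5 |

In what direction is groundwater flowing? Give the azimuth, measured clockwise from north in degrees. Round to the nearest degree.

With h = a·x + b·y + c and OW-A as origin, the differences give:
  25·a + (-205)·b = +1.1
  (-145)·a + (-125)·b = -2.4
Eliminate b (×(-125) and ×(-205), subtract): -32850·a = -629.50 → a = ∂h/∂x = +0.01916
Back-substitute: b = ∂h/∂y = -0.003029.
Flow direction (−∇h) has components (-0.01916 E, +0.003029 N).
Azimuth = atan2(E, N) = atan2(-0.01916, +0.003029) = 279.0° ≈ 279°.

279°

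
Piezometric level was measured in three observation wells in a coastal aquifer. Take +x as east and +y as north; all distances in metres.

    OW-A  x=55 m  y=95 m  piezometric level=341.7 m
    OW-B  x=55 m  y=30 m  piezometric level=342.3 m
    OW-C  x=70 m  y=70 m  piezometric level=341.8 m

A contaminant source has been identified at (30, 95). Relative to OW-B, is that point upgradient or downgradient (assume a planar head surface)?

Three-point gradient (reference OW-A): Δ to OW-B = (0, -65, +0.6), Δ to OW-C = (15, -25, +0.1).
∂h/∂x = -0.008718, ∂h/∂y = -0.009231 (det = 975).
Head at (30, 95) = 341.7 + (-0.008718)·(-25) + (-0.009231)·(0) = 341.92 m.
That is lower than the 342.3 m at OW-B, so the point is downgradient.

downgradient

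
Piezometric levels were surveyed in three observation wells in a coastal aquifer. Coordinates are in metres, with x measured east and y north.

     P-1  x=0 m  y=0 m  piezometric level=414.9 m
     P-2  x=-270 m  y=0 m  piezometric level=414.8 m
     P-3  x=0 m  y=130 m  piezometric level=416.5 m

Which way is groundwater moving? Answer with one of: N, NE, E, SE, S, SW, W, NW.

∂h/∂x = (414.8 − 414.9) / (-270 − 0) = +0.0003704
∂h/∂y = (416.5 − 414.9) / (130 − 0) = +0.01231
Flow = −∇h = (-0.0003704 east, -0.01231 north), which points south.

S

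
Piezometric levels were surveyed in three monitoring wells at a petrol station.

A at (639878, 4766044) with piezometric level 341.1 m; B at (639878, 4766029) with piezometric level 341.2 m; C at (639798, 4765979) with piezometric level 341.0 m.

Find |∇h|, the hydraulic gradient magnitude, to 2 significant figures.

Three-point gradient (reference A): Δ to B = (0, -15, +0.1), Δ to C = (-80, -65, -0.1).
∂h/∂x = +0.006667, ∂h/∂y = -0.006667 (det = -1200).
|∇h| = √(0.006667² + -0.006667²) = 0.009429

0.0094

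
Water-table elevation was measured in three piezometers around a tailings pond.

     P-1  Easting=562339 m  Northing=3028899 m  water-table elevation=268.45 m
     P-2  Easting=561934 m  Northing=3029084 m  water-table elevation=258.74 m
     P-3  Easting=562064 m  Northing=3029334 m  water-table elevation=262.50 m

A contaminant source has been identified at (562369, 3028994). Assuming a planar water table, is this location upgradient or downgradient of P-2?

upgradient

With h = a·x + b·y + c and P-1 as origin, the differences give:
  (-405)·a + 185·b = -9.71
  (-275)·a + 435·b = -5.95
Eliminate b (×435 and ×185, subtract): -125300·a = -3123.100 → a = ∂h/∂x = +0.02492
Back-substitute: b = ∂h/∂y = +0.002079.
Head at (562369, 3028994) = 268.45 + (+0.02492)·(30) + (+0.002079)·(95) = 269.40 m.
That is higher than the 258.74 m at P-2, so the point is upgradient.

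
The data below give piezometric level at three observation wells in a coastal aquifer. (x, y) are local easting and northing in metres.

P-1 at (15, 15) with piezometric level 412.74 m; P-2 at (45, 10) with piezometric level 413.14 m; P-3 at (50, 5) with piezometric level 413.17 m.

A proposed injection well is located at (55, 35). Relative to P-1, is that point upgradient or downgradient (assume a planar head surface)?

upgradient

Taking P-1 as reference: P-2−P-1 = (30, -5, +0.40); P-3−P-1 = (35, -10, +0.43).
Solve a·Δx + b·Δy = Δh: det = 30·(-10) − 35·(-5) = -125.
∂h/∂x = [(+0.40)·(-10) − (+0.43)·(-5)] / -125 = +0.01480
∂h/∂y = [30·(+0.43) − 35·(+0.40)] / -125 = +0.008800
Head at (55, 35) = 412.74 + (+0.01480)·(40) + (+0.008800)·(20) = 413.51 m.
That is higher than the 412.74 m at P-1, so the point is upgradient.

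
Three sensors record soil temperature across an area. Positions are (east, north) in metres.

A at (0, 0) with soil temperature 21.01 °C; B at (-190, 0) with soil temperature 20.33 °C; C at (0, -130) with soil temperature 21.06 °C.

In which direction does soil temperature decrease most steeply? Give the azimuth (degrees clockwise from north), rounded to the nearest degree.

276°

∂T/∂x = (20.33 − 21.01) / (-190 − 0) = +0.003579
∂T/∂y = (21.06 − 21.01) / (-130 − 0) = -0.0003846
Steepest decrease is along −∇f: components (-0.003579 E, +0.0003846 N).
Azimuth = atan2(-0.003579, +0.0003846) = 276.1° ≈ 276°.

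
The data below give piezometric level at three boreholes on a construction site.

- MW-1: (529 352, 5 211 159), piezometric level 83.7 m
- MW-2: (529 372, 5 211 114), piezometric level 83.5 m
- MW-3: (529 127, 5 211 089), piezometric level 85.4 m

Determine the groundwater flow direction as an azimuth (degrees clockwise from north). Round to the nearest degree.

Three-point gradient (reference MW-1): Δ to MW-2 = (20, -45, -0.2), Δ to MW-3 = (-225, -70, +1.7).
∂h/∂x = -0.007852, ∂h/∂y = +0.0009544 (det = -11525).
Flow direction (−∇h) has components (+0.007852 E, -0.0009544 N).
Azimuth = atan2(E, N) = atan2(+0.007852, -0.0009544) = 96.9° ≈ 097°.

097°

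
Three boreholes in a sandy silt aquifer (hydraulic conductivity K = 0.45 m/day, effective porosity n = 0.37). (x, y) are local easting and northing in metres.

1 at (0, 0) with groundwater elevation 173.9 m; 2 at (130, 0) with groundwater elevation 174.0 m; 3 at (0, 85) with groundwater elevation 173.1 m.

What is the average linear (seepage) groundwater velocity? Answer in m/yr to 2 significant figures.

4.2 m/yr

∂h/∂x = (174.0 − 173.9) / (130 − 0) = +0.0007692
∂h/∂y = (173.1 − 173.9) / (85 − 0) = -0.009412
|∇h| = √(0.0007692² + -0.009412²) = 0.009443
Seepage velocity v = K·i/n = 0.45 × 0.009443 / 0.37 = 0.01148 m/day = 4.193 m/yr.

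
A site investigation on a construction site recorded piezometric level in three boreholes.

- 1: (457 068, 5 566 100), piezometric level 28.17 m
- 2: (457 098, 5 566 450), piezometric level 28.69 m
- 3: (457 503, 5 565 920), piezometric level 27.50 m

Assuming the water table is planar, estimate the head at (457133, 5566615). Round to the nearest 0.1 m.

28.9 m

Taking 1 as reference: 2−1 = (30, 350, +0.52); 3−1 = (435, -180, -0.67).
Solve a·Δx + b·Δy = Δh: det = 30·(-180) − 435·350 = -157650.
∂h/∂x = [(+0.52)·(-180) − (-0.67)·350] / -157650 = -0.0008938
∂h/∂y = [30·(-0.67) − 435·(+0.52)] / -157650 = +0.001562
h(457133, 5566615) = 28.17 + (-0.0008938)·(65) + (+0.001562)·(515) = 28.17 -0.058 +0.805 = 28.917 m.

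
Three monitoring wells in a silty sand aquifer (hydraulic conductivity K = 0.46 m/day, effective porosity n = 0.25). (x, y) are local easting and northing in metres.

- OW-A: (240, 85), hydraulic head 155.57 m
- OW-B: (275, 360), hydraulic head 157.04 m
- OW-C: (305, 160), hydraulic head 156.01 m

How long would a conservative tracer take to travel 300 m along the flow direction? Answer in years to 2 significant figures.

Taking OW-A as reference: OW-B−OW-A = (35, 275, +1.47); OW-C−OW-A = (65, 75, +0.44).
Solve a·Δx + b·Δy = Δh: det = 35·75 − 65·275 = -15250.
∂h/∂x = [(+1.47)·75 − (+0.44)·275] / -15250 = +0.0007049
∂h/∂y = [35·(+0.44) − 65·(+1.47)] / -15250 = +0.005256
|∇h| = √(0.0007049² + 0.005256²) = 0.005303
Seepage velocity v = K·i/n = 0.46 × 0.005303 / 0.25 = 0.009758 m/day.
t = 300 / 0.009758 = 3.074e+04 days = 84.2 years.

84 years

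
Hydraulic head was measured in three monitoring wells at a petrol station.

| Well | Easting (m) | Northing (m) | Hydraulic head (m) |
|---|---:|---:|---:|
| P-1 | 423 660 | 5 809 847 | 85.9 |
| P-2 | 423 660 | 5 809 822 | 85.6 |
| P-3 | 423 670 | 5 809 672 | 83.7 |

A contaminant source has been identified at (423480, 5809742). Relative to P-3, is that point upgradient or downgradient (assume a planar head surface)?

upgradient

With h = a·x + b·y + c and P-1 as origin, the differences give:
  0·a + (-25)·b = -0.3
  10·a + (-175)·b = -2.2
Eliminate b (×(-175) and ×(-25), subtract): 250·a = -2.50 → a = ∂h/∂x = -0.010000
Back-substitute: b = ∂h/∂y = +0.01200.
Head at (423480, 5809742) = 85.9 + (-0.010000)·(-180) + (+0.01200)·(-105) = 86.44 m.
That is higher than the 83.7 m at P-3, so the point is upgradient.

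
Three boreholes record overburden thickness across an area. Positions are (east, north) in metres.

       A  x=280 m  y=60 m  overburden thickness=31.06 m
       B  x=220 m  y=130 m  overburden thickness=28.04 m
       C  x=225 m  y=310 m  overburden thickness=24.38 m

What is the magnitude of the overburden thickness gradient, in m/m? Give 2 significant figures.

Differences from A: to B (Δx, Δy, Δh) = (-60, 70, -3.02); to C = (-55, 250, -6.68).
Determinant of the coordinate differences = (-60)·250 − (-55)·70 = -11150.
∂d/∂x = [(-3.02)·250 − (-6.68)·70] / -11150 = +0.02578
∂d/∂y = [(-60)·(-6.68) − (-55)·(-3.02)] / -11150 = -0.02105
|∇f| = √(0.02578² + -0.02105²) = 0.03328 m/m

0.033 m/m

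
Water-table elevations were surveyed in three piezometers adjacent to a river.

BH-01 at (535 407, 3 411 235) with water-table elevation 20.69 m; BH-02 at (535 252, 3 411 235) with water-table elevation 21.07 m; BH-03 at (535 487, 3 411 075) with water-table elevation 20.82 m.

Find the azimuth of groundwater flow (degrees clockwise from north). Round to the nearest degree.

Taking BH-01 as reference: BH-02−BH-01 = (-155, 0, +0.38); BH-03−BH-01 = (80, -160, +0.13).
Solve a·Δx + b·Δy = Δh: det = (-155)·(-160) − 80·0 = 24800.
∂h/∂x = [(+0.38)·(-160) − (+0.13)·0] / 24800 = -0.002452
∂h/∂y = [(-155)·(+0.13) − 80·(+0.38)] / 24800 = -0.002038
Flow direction (−∇h) has components (+0.002452 E, +0.002038 N).
Azimuth = atan2(E, N) = atan2(+0.002452, +0.002038) = 50.3° ≈ 050°.

050°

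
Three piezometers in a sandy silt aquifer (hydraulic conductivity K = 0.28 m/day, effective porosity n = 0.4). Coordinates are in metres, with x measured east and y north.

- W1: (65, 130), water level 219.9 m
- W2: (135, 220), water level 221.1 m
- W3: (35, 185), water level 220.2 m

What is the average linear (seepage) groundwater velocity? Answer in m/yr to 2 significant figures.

With h = a·x + b·y + c and W1 as origin, the differences give:
  70·a + 90·b = +1.2
  (-30)·a + 55·b = +0.3
Eliminate b (×55 and ×90, subtract): 6550·a = 39.00 → a = ∂h/∂x = +0.005954
Back-substitute: b = ∂h/∂y = +0.008702.
|∇h| = √(0.005954² + 0.008702²) = 0.01054
Seepage velocity v = K·i/n = 0.28 × 0.01054 / 0.4 = 0.007378 m/day = 2.695 m/yr.

2.7 m/yr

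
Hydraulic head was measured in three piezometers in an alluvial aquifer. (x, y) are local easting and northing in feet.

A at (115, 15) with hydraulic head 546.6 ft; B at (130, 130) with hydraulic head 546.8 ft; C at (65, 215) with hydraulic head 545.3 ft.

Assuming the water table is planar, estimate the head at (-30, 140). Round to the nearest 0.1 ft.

543.3 ft

Three-point gradient (reference A): Δ to B = (15, 115, +0.2), Δ to C = (-50, 200, -1.3).
∂h/∂x = +0.02166, ∂h/∂y = -0.001086 (det = 8750).
h(-30, 140) = 546.6 + (+0.02166)·(-145) + (-0.001086)·(125) = 546.6 -3.140 -0.136 = 543.324 ft.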